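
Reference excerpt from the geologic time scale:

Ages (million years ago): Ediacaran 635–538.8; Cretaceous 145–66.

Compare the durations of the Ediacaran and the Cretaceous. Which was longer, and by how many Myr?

Ediacaran: 635 − 538.8 = 96.2 Myr.
Cretaceous: 145 − 66 = 79 Myr.
Difference: 96.2 − 79 = 17.2 Myr, so the Ediacaran was longer.

Ediacaran, by 17.2 million years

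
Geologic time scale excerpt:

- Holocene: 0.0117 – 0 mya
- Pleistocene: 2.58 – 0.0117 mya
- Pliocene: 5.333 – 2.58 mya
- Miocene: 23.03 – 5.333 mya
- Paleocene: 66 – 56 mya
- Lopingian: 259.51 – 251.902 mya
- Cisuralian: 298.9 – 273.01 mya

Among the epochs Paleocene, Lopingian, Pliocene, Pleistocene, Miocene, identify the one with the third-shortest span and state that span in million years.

Durations: Paleocene 10; Lopingian 7.608; Pliocene 2.753; Pleistocene 2.5683; Miocene 17.697 Myr.
Sorted shortest-first: Pleistocene (2.5683), Pliocene (2.753), Lopingian (7.608), Paleocene (10), Miocene (17.697).
The third shortest is Lopingian at 7.608 Myr.

Lopingian, 7.608 million years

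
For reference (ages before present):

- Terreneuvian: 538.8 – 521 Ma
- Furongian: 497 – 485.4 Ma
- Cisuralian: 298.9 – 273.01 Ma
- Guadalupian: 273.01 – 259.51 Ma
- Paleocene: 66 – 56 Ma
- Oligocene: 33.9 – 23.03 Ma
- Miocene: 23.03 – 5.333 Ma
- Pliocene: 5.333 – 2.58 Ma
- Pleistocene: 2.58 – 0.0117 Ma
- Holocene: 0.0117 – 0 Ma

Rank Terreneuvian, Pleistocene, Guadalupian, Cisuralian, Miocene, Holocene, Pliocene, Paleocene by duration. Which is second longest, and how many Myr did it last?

Terreneuvian, 17.8 million years

Start − end for each: Terreneuvian 538.8 − 521 = 17.8; Pleistocene 2.58 − 0.0117 = 2.5683; Guadalupian 273.01 − 259.51 = 13.5; Cisuralian 298.9 − 273.01 = 25.89; Miocene 23.03 − 5.333 = 17.697; Holocene 0.0117 − 0 = 0.0117; Pliocene 5.333 − 2.58 = 2.753; Paleocene 66 − 56 = 10.
Ranking these from longest: Cisuralian > Terreneuvian > Miocene > Guadalupian > Paleocene > Pliocene > Pleistocene > Holocene.
Position 2 in that ranking is Terreneuvian, which lasted 17.8 Myr.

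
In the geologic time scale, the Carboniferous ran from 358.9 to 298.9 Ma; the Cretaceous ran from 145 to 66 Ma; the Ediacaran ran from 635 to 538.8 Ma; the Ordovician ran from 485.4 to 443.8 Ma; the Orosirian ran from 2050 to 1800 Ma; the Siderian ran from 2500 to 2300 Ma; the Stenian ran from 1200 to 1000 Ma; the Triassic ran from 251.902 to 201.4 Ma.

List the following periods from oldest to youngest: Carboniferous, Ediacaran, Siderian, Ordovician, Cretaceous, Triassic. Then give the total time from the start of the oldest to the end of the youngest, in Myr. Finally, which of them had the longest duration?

From the excerpt: Carboniferous 358.9–298.9; Ediacaran 635–538.8; Siderian 2500–2300; Ordovician 485.4–443.8; Cretaceous 145–66; Triassic 251.902–201.4 (Ma).
Larger Ma is earlier, so the oldest is Siderian and the youngest is Cretaceous; oldest to youngest: Siderian, Ediacaran, Ordovician, Carboniferous, Triassic, Cretaceous.
Oldest start 2500 minus youngest end 66 gives 2434 Myr overall.
Individual lengths (start − end): Siderian 200; Triassic 50.502; Ediacaran 96.2; Ordovician 41.6; Carboniferous 60; Cretaceous 79. The largest is Siderian at 200 Myr.

Siderian → Ediacaran → Ordovician → Carboniferous → Triassic → Cretaceous; total span 2434 Myr; longest is Siderian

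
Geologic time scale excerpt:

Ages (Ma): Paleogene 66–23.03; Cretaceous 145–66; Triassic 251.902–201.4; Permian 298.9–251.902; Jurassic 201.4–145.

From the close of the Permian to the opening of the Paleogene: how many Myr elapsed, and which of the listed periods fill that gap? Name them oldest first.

End of Permian = 251.902 Ma; start of Paleogene = 66 Ma.
Gap = 251.902 − 66 = 185.902 Myr.
Periods wholly inside 251.902–66 Ma: Triassic (251.902–201.4), Jurassic (201.4–145), Cretaceous (145–66).

185.902 million years; Triassic, Jurassic, Cretaceous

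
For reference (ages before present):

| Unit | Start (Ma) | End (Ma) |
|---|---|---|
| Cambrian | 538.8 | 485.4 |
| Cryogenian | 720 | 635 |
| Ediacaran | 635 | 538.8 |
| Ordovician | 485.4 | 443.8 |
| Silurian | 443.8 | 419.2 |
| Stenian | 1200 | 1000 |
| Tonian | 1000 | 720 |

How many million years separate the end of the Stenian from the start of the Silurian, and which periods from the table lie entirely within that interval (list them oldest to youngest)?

556.2 million years; Tonian, Cryogenian, Ediacaran, Cambrian, Ordovician

End of Stenian = 1000 Ma; start of Silurian = 443.8 Ma.
Gap = 1000 − 443.8 = 556.2 Myr.
Periods wholly inside 1000–443.8 Ma: Tonian (1000–720), Cryogenian (720–635), Ediacaran (635–538.8), Cambrian (538.8–485.4), Ordovician (485.4–443.8).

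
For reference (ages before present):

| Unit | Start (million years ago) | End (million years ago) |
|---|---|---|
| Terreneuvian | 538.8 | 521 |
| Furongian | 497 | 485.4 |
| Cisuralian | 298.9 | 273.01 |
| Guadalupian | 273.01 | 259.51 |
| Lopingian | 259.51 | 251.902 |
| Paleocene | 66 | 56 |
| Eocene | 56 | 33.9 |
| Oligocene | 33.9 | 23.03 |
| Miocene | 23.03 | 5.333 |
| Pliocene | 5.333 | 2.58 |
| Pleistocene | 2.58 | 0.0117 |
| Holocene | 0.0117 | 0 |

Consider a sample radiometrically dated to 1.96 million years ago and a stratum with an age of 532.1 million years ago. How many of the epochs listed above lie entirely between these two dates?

The older date is 532.1 Ma and the younger is 1.96 Ma.
Epochs with start < 532.1 and end > 1.96 Ma: Furongian (497–485.4), Cisuralian (298.9–273.01), Guadalupian (273.01–259.51), Lopingian (259.51–251.902), Paleocene (66–56), Eocene (56–33.9), Oligocene (33.9–23.03), Miocene (23.03–5.333), Pliocene (5.333–2.58).
That is 9 complete epochs.

9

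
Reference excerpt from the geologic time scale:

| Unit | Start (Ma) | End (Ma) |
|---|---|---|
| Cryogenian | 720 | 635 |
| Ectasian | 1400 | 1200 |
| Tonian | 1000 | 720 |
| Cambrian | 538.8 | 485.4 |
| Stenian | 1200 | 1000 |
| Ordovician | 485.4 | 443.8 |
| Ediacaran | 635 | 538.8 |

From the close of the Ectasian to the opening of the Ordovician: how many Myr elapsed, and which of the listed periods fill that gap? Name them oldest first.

End of Ectasian = 1200 Ma; start of Ordovician = 485.4 Ma.
Gap = 1200 − 485.4 = 714.6 Myr.
Periods wholly inside 1200–485.4 Ma: Stenian (1200–1000), Tonian (1000–720), Cryogenian (720–635), Ediacaran (635–538.8), Cambrian (538.8–485.4).

714.6 million years; Stenian, Tonian, Cryogenian, Ediacaran, Cambrian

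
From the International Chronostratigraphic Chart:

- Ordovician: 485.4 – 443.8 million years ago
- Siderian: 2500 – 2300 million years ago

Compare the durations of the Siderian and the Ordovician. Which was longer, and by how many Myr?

Siderian, by 158.4 million years

Siderian: 2500 − 2300 = 200 Myr.
Ordovician: 485.4 − 443.8 = 41.6 Myr.
Difference: 200 − 41.6 = 158.4 Myr, so the Siderian was longer.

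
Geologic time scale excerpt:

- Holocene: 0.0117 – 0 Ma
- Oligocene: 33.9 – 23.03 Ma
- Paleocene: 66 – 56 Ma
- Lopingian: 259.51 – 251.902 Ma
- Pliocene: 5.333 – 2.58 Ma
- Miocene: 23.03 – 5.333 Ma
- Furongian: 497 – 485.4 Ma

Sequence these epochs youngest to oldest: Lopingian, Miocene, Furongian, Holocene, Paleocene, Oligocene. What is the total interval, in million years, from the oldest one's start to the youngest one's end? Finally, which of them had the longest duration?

Holocene, Miocene, Oligocene, Paleocene, Lopingian, Furongian; total span 497 Myr; longest is Miocene

From the excerpt: Lopingian 259.51–251.902; Miocene 23.03–5.333; Furongian 497–485.4; Holocene 0.0117–0; Paleocene 66–56; Oligocene 33.9–23.03 (Ma).
Larger Ma is earlier, so the oldest is Furongian and the youngest is Holocene; youngest to oldest: Holocene, Miocene, Oligocene, Paleocene, Lopingian, Furongian.
Oldest start 497 minus youngest end 0 gives 497 Myr overall.
Individual lengths (start − end): Miocene 17.697; Paleocene 10; Lopingian 7.608; Oligocene 10.87; Holocene 0.0117; Furongian 11.6. The largest is Miocene at 17.697 Myr.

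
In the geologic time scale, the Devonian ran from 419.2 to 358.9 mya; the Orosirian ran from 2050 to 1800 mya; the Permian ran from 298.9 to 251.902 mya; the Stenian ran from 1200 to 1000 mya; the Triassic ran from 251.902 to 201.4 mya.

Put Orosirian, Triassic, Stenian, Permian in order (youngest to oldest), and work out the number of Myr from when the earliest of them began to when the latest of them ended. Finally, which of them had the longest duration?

Triassic, Permian, Stenian, Orosirian; total span 1848.6 Myr; longest is Orosirian

From the excerpt: Orosirian 2050–1800; Triassic 251.902–201.4; Stenian 1200–1000; Permian 298.9–251.902 (Ma).
Larger Ma is earlier, so the oldest is Orosirian and the youngest is Triassic; youngest to oldest: Triassic, Permian, Stenian, Orosirian.
Oldest start 2050 minus youngest end 201.4 gives 1848.6 Myr overall.
Individual lengths (start − end): Orosirian 250; Permian 46.998; Triassic 50.502; Stenian 200. The largest is Orosirian at 250 Myr.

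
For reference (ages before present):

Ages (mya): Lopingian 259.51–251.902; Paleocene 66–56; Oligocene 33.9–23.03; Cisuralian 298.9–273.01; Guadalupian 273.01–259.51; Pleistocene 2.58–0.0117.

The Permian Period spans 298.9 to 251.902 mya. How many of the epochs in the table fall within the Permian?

Epochs inside 298.9–251.902 Ma: Cisuralian, Guadalupian, Lopingian — 3 in total.

3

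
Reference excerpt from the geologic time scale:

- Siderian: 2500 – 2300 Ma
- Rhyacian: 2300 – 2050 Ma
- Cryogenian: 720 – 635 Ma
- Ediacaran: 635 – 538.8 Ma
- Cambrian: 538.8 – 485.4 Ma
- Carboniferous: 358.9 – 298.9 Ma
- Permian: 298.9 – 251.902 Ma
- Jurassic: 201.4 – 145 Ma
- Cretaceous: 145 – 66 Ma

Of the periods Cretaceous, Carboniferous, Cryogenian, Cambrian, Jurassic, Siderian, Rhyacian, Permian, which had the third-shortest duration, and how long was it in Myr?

Jurassic, 56.4 million years

Durations: Cretaceous 79; Carboniferous 60; Cryogenian 85; Cambrian 53.4; Jurassic 56.4; Siderian 200; Rhyacian 250; Permian 46.998 Myr.
Sorted shortest-first: Permian (46.998), Cambrian (53.4), Jurassic (56.4), Carboniferous (60), Cretaceous (79), Cryogenian (85), Siderian (200), Rhyacian (250).
The third shortest is Jurassic at 56.4 Myr.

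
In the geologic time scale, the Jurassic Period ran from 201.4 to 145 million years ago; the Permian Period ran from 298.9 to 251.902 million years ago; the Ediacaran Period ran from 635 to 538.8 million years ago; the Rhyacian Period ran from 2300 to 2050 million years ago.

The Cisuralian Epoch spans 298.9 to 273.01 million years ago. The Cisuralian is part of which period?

Permian

The Cisuralian (298.9–273.01 Ma) lies entirely within 298.9–251.902 Ma, the Permian Period.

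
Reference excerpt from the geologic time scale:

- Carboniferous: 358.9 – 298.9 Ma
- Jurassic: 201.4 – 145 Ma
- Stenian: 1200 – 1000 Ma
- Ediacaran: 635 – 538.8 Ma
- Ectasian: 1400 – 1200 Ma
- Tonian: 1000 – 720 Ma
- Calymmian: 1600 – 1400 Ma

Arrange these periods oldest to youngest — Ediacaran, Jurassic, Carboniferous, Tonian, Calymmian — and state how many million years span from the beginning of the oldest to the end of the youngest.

From the excerpt: Ediacaran 635–538.8; Jurassic 201.4–145; Carboniferous 358.9–298.9; Tonian 1000–720; Calymmian 1600–1400 (Ma).
Larger Ma is earlier, so the oldest is Calymmian and the youngest is Jurassic; oldest to youngest: Calymmian, Tonian, Ediacaran, Carboniferous, Jurassic.
Oldest start 1600 minus youngest end 145 gives 1455 Myr overall.

Calymmian → Tonian → Ediacaran → Carboniferous → Jurassic; total span 1455 Myr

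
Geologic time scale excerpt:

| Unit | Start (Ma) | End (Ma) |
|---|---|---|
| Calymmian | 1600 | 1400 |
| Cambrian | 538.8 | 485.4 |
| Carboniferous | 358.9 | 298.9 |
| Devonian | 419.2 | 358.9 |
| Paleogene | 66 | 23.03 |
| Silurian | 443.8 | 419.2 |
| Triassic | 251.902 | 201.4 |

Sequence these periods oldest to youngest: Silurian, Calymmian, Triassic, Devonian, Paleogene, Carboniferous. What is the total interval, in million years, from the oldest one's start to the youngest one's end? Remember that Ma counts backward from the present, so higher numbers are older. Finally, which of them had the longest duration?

Calymmian, Silurian, Devonian, Carboniferous, Triassic, Paleogene; total span 1576.97 Myr; longest is Calymmian

Start ages (Ma): Calymmian 1600, Silurian 443.8, Devonian 419.2, Carboniferous 358.9, Triassic 251.902, Paleogene 66.
Ordered oldest to youngest: Calymmian, Silurian, Devonian, Carboniferous, Triassic, Paleogene.
Span = 1600 − 23.03 = 1576.97 Myr.
Durations: Devonian 60.3, Silurian 24.6, Calymmian 200, Paleogene 42.97, Carboniferous 60, Triassic 50.502 → longest is Calymmian (200 Myr).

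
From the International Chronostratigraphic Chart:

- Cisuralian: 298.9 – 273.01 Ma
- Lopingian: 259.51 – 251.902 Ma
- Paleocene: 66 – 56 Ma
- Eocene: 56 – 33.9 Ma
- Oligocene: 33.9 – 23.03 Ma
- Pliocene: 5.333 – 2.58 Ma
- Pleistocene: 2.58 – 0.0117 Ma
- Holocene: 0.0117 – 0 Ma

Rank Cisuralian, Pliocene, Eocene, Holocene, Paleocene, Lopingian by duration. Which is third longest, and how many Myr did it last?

Durations: Cisuralian 25.89; Pliocene 2.753; Eocene 22.1; Holocene 0.0117; Paleocene 10; Lopingian 7.608 Myr.
Sorted longest-first: Cisuralian (25.89), Eocene (22.1), Paleocene (10), Lopingian (7.608), Pliocene (2.753), Holocene (0.0117).
The third longest is Paleocene at 10 Myr.

Paleocene, 10 million years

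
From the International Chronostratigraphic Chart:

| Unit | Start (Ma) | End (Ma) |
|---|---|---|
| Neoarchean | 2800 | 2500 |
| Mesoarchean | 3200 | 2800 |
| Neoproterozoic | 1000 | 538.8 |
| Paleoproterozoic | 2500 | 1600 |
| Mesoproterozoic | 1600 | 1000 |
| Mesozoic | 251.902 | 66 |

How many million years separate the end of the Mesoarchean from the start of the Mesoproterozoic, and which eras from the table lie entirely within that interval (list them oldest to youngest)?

End of Mesoarchean = 2800 Ma; start of Mesoproterozoic = 1600 Ma.
Gap = 2800 − 1600 = 1200 Myr.
Eras wholly inside 2800–1600 Ma: Neoarchean (2800–2500), Paleoproterozoic (2500–1600).

1200 million years; Neoarchean, Paleoproterozoic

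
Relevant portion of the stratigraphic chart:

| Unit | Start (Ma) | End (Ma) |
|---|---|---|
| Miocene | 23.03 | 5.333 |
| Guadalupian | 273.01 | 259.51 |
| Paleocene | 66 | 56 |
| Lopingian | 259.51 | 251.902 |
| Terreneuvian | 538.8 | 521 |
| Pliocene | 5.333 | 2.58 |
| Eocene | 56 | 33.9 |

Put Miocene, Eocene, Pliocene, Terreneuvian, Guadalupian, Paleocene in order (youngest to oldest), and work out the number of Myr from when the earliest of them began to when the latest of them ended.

Start ages (Ma): Terreneuvian 538.8, Guadalupian 273.01, Paleocene 66, Eocene 56, Miocene 23.03, Pliocene 5.333.
Ordered youngest to oldest: Pliocene, Miocene, Eocene, Paleocene, Guadalupian, Terreneuvian.
Span = 538.8 − 2.58 = 536.22 Myr.

Pliocene → Miocene → Eocene → Paleocene → Guadalupian → Terreneuvian; total span 536.22 Myr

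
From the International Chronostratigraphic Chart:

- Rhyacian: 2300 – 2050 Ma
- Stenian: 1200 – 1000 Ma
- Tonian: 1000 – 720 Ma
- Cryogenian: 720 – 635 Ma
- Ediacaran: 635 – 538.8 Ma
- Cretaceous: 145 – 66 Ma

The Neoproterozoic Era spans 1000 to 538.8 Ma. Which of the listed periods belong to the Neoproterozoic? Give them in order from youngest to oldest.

Ediacaran, Cryogenian, Tonian

Periods with both bounds inside 1000–538.8 Ma: Ediacaran (635–538.8), Cryogenian (720–635), Tonian (1000–720).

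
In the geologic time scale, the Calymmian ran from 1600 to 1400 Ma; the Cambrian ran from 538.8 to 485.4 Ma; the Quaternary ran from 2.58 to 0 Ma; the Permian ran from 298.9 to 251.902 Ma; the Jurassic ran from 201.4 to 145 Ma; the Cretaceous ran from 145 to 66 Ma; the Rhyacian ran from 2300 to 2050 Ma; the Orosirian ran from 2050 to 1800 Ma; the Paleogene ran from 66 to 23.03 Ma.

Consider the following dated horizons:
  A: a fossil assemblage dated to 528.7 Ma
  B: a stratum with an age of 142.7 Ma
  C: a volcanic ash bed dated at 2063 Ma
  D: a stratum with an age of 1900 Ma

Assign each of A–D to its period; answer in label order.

Match each age against the start–end ranges in the excerpt: A = 528.7 Ma → Cambrian (538.8–485.4); B = 142.7 Ma → Cretaceous (145–66); C = 2063 Ma → Rhyacian (2300–2050); D = 1900 Ma → Orosirian (2050–1800).

A — Cambrian; B — Cretaceous; C — Rhyacian; D — Orosirian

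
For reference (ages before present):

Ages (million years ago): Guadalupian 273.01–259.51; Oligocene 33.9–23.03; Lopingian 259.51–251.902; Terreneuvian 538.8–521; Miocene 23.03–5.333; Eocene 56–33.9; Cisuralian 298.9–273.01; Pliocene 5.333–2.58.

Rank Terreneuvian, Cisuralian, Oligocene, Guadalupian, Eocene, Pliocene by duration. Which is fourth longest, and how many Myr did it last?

Durations: Terreneuvian 17.8; Cisuralian 25.89; Oligocene 10.87; Guadalupian 13.5; Eocene 22.1; Pliocene 2.753 Myr.
Sorted longest-first: Cisuralian (25.89), Eocene (22.1), Terreneuvian (17.8), Guadalupian (13.5), Oligocene (10.87), Pliocene (2.753).
The fourth longest is Guadalupian at 13.5 Myr.

Guadalupian, 13.5 million years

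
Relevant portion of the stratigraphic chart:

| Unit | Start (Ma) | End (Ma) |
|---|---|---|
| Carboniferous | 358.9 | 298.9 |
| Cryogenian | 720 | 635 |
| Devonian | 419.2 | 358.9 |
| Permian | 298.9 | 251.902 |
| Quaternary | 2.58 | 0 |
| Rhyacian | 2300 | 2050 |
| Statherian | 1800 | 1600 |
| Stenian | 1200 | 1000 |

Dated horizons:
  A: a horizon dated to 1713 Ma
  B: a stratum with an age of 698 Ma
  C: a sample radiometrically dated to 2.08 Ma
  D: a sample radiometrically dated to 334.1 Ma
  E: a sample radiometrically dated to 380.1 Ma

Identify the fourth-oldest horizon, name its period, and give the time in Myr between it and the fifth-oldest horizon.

Larger Ma means older, so oldest first: A 1713 > B 698 > E 380.1 > D 334.1 > C 2.08.
Counting 4 along gives D (334.1 Ma); the excerpt puts that inside the Carboniferous, 358.9–298.9 Ma.
Next in line is C (2.08 Ma), and 334.1 − 2.08 = 332.02 Myr.

D, in the Carboniferous; 332.02 million years to C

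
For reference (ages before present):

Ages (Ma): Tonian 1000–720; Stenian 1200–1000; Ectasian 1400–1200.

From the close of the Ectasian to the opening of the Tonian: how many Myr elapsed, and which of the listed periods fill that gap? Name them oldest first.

End of Ectasian = 1200 Ma; start of Tonian = 1000 Ma.
Gap = 1200 − 1000 = 200 Myr.
Periods wholly inside 1200–1000 Ma: Stenian (1200–1000).

200 million years; Stenian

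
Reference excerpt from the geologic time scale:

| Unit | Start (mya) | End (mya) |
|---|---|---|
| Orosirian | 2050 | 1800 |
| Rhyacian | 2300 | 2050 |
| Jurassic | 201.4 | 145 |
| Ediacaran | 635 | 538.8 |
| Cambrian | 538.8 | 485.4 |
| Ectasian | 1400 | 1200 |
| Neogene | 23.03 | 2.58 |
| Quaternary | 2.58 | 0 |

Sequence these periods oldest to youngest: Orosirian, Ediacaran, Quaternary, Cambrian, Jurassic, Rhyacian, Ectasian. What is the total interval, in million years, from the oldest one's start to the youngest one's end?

Rhyacian → Orosirian → Ectasian → Ediacaran → Cambrian → Jurassic → Quaternary; total span 2300 Myr

From the excerpt: Orosirian 2050–1800; Ediacaran 635–538.8; Quaternary 2.58–0; Cambrian 538.8–485.4; Jurassic 201.4–145; Rhyacian 2300–2050; Ectasian 1400–1200 (Ma).
Larger Ma is earlier, so the oldest is Rhyacian and the youngest is Quaternary; oldest to youngest: Rhyacian, Orosirian, Ectasian, Ediacaran, Cambrian, Jurassic, Quaternary.
Oldest start 2300 minus youngest end 0 gives 2300 Myr overall.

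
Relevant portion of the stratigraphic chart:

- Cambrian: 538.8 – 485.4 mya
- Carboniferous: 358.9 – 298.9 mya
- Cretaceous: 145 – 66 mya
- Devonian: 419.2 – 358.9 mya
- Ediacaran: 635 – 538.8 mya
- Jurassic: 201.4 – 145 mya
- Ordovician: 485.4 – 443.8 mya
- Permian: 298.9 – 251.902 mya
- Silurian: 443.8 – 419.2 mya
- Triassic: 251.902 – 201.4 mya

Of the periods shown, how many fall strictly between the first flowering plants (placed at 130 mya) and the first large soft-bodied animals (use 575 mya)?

575 Ma sits inside the Ediacaran (635–538.8) and 130 Ma inside the Cretaceous (145–66); neither of those is wholly between the two dates.
The listed periods lying completely between them are Cambrian, Ordovician, Silurian, Devonian, Carboniferous, Permian, Triassic, Jurassic — 8 in all.

8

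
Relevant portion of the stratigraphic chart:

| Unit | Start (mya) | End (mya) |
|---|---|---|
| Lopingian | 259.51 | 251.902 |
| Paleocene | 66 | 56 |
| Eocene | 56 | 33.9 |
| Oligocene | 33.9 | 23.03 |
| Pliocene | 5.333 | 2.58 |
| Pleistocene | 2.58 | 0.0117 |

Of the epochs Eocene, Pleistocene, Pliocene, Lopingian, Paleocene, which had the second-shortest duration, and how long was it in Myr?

Pliocene, 2.753 million years

Start − end for each: Eocene 56 − 33.9 = 22.1; Pleistocene 2.58 − 0.0117 = 2.5683; Pliocene 5.333 − 2.58 = 2.753; Lopingian 259.51 − 251.902 = 7.608; Paleocene 66 − 56 = 10.
Ranking these from shortest: Pleistocene < Pliocene < Lopingian < Paleocene < Eocene.
Position 2 in that ranking is Pliocene, which lasted 2.753 Myr.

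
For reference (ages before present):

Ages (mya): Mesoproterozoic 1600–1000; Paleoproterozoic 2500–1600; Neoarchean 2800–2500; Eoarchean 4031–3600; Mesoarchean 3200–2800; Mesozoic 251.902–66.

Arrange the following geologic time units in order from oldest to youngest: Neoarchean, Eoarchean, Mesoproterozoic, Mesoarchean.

The oldest of these is Eoarchean (starts 4031 Ma) and the youngest is Mesoproterozoic (ends 1000 Ma).
In between, by decreasing start age: Mesoarchean (3200), Neoarchean (2800).

Eoarchean, Mesoarchean, Neoarchean, Mesoproterozoic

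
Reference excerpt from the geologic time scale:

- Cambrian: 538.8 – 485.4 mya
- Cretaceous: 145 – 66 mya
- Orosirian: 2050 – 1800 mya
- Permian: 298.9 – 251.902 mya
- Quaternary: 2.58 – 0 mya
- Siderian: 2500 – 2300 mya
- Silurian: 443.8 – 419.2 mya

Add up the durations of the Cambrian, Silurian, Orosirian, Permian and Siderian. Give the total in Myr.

Each duration: Cambrian = 53.4; Silurian = 24.6; Orosirian = 250; Permian = 46.998; Siderian = 200.
Sum: 53.4 + 24.6 + 250 + 46.998 + 200 = 574.998 Myr.

574.998 million years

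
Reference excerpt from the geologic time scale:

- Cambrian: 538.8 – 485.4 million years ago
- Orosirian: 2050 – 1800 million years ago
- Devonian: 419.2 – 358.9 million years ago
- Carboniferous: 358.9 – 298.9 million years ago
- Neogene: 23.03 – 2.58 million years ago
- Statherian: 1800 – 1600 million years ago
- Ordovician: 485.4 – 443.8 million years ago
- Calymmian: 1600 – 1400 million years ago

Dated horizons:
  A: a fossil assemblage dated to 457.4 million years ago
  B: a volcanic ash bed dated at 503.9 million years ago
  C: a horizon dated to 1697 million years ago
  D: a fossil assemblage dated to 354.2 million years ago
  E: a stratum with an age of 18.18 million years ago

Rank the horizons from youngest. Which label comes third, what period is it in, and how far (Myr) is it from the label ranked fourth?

Smaller Ma means younger, so youngest first: E 18.18 < D 354.2 < A 457.4 < B 503.9 < C 1697.
Counting 3 along gives A (457.4 Ma); the excerpt puts that inside the Ordovician, 485.4–443.8 Ma.
Next in line is B (503.9 Ma), and 503.9 − 457.4 = 46.5 Myr.

A, in the Ordovician; 46.5 million years to B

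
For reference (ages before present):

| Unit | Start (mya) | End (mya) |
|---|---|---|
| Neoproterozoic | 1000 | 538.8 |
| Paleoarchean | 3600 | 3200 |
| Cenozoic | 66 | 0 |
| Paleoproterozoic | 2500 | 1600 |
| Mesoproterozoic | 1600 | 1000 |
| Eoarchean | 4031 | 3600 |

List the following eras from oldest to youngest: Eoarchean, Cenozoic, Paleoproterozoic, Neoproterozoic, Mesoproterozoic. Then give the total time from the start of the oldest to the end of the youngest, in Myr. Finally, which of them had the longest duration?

Start ages (Ma): Eoarchean 4031, Paleoproterozoic 2500, Mesoproterozoic 1600, Neoproterozoic 1000, Cenozoic 66.
Ordered oldest to youngest: Eoarchean, Paleoproterozoic, Mesoproterozoic, Neoproterozoic, Cenozoic.
Span = 4031 − 0 = 4031 Myr.
Durations: Neoproterozoic 461.2, Cenozoic 66, Eoarchean 431, Paleoproterozoic 900, Mesoproterozoic 600 → longest is Paleoproterozoic (900 Myr).

Eoarchean → Paleoproterozoic → Mesoproterozoic → Neoproterozoic → Cenozoic; total span 4031 Myr; longest is Paleoproterozoic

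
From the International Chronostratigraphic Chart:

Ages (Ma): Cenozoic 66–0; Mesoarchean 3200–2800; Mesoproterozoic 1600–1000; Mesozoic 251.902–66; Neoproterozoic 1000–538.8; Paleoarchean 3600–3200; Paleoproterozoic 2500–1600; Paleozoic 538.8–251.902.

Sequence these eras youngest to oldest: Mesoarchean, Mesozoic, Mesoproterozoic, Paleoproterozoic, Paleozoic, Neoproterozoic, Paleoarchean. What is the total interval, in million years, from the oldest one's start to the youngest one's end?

From the excerpt: Mesoarchean 3200–2800; Mesozoic 251.902–66; Mesoproterozoic 1600–1000; Paleoproterozoic 2500–1600; Paleozoic 538.8–251.902; Neoproterozoic 1000–538.8; Paleoarchean 3600–3200 (Ma).
Larger Ma is earlier, so the oldest is Paleoarchean and the youngest is Mesozoic; youngest to oldest: Mesozoic, Paleozoic, Neoproterozoic, Mesoproterozoic, Paleoproterozoic, Mesoarchean, Paleoarchean.
Oldest start 3600 minus youngest end 66 gives 3534 Myr overall.

Mesozoic → Paleozoic → Neoproterozoic → Mesoproterozoic → Paleoproterozoic → Mesoarchean → Paleoarchean; total span 3534 Myr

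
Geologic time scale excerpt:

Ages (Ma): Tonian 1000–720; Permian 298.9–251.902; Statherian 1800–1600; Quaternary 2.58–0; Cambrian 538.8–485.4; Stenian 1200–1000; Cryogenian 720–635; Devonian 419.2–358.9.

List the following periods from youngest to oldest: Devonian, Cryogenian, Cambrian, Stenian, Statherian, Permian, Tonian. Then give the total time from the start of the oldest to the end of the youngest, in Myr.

Start ages (Ma): Statherian 1800, Stenian 1200, Tonian 1000, Cryogenian 720, Cambrian 538.8, Devonian 419.2, Permian 298.9.
Ordered youngest to oldest: Permian, Devonian, Cambrian, Cryogenian, Tonian, Stenian, Statherian.
Span = 1800 − 251.902 = 1548.098 Myr.

Permian → Devonian → Cambrian → Cryogenian → Tonian → Stenian → Statherian; total span 1548.098 Myr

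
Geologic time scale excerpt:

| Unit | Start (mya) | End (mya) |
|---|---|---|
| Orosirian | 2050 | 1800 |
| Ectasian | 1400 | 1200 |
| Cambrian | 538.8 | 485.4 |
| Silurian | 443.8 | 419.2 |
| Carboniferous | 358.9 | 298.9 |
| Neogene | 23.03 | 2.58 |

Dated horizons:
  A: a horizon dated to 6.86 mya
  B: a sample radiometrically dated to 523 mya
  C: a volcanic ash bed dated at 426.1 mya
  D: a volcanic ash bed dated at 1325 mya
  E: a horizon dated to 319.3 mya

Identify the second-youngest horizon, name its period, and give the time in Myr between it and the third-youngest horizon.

Sorted youngest-first by Ma: A (6.86), E (319.3), C (426.1), B (523), D (1325).
The second youngest is E at 319.3 Ma, which lies in 358.9–298.9 Ma: the Carboniferous.
The third youngest is C at 426.1 Ma; separation = |319.3 − 426.1| = 106.8 Myr.

E, in the Carboniferous; 106.8 million years to C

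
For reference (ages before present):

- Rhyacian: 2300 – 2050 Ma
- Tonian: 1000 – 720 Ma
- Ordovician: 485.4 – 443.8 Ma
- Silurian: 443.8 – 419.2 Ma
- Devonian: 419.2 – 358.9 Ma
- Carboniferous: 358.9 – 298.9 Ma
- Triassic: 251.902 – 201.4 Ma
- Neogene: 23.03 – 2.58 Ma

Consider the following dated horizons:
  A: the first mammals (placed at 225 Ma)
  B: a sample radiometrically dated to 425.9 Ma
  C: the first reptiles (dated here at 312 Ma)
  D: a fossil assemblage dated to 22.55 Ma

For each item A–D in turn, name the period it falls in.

A — Triassic; B — Silurian; C — Carboniferous; D — Neogene

Match each age against the start–end ranges in the excerpt: A = 225 Ma → Triassic (251.902–201.4); B = 425.9 Ma → Silurian (443.8–419.2); C = 312 Ma → Carboniferous (358.9–298.9); D = 22.55 Ma → Neogene (23.03–2.58).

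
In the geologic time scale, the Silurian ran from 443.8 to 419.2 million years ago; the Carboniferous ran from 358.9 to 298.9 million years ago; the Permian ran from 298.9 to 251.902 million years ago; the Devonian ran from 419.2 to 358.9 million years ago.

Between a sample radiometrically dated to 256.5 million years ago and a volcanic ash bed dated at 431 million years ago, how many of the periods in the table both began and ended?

431 Ma sits inside the Silurian (443.8–419.2) and 256.5 Ma inside the Permian (298.9–251.902); neither of those is wholly between the two dates.
The listed periods lying completely between them are Devonian, Carboniferous — 2 in all.

2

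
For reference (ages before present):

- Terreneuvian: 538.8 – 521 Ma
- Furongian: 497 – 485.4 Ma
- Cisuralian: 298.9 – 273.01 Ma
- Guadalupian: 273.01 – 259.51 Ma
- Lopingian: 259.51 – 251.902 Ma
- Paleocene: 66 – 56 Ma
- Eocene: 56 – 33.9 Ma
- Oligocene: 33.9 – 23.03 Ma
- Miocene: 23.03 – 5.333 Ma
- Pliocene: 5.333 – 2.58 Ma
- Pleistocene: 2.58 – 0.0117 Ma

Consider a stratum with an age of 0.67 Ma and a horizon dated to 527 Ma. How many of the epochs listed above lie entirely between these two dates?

The older date is 527 Ma and the younger is 0.67 Ma.
Epochs with start < 527 and end > 0.67 Ma: Furongian (497–485.4), Cisuralian (298.9–273.01), Guadalupian (273.01–259.51), Lopingian (259.51–251.902), Paleocene (66–56), Eocene (56–33.9), Oligocene (33.9–23.03), Miocene (23.03–5.333), Pliocene (5.333–2.58).
That is 9 complete epochs.

9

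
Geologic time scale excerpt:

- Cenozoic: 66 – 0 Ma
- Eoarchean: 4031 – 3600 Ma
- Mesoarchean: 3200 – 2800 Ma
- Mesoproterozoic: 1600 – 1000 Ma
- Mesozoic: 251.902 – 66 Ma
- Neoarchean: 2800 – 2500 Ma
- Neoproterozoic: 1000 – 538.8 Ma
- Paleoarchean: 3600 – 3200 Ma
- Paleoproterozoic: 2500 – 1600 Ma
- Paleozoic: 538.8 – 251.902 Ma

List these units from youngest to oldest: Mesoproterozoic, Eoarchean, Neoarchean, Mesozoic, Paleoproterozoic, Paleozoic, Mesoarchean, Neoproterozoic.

Sorting by start age (ascending Ma, since larger Ma = older): Mesozoic start 251.902, Paleozoic start 538.8, Neoproterozoic start 1000, Mesoproterozoic start 1600, Paleoproterozoic start 2500, Neoarchean start 2800, Mesoarchean start 3200, Eoarchean start 4031.

Mesozoic, Paleozoic, Neoproterozoic, Mesoproterozoic, Paleoproterozoic, Neoarchean, Mesoarchean, Eoarchean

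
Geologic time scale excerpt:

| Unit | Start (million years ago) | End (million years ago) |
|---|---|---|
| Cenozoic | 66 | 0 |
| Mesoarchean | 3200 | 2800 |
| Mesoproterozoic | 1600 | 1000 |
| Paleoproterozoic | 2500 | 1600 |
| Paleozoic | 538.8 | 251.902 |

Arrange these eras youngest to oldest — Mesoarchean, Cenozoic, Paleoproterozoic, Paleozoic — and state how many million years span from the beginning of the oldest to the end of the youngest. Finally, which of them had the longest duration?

Cenozoic → Paleozoic → Paleoproterozoic → Mesoarchean; total span 3200 Myr; longest is Paleoproterozoic

Start ages (Ma): Mesoarchean 3200, Paleoproterozoic 2500, Paleozoic 538.8, Cenozoic 66.
Ordered youngest to oldest: Cenozoic, Paleozoic, Paleoproterozoic, Mesoarchean.
Span = 3200 − 0 = 3200 Myr.
Durations: Paleoproterozoic 900, Cenozoic 66, Paleozoic 286.898, Mesoarchean 400 → longest is Paleoproterozoic (900 Myr).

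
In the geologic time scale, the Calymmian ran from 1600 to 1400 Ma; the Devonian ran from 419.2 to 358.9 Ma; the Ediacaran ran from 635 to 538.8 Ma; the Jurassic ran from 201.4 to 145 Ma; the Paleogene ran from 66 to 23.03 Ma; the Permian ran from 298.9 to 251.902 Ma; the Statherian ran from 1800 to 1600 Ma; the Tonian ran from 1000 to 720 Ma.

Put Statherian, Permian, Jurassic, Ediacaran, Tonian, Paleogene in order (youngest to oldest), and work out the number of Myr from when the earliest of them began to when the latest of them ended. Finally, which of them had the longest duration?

Start ages (Ma): Statherian 1800, Tonian 1000, Ediacaran 635, Permian 298.9, Jurassic 201.4, Paleogene 66.
Ordered youngest to oldest: Paleogene, Jurassic, Permian, Ediacaran, Tonian, Statherian.
Span = 1800 − 23.03 = 1776.97 Myr.
Durations: Statherian 200, Permian 46.998, Tonian 280, Paleogene 42.97, Ediacaran 96.2, Jurassic 56.4 → longest is Tonian (280 Myr).

Paleogene → Jurassic → Permian → Ediacaran → Tonian → Statherian; total span 1776.97 Myr; longest is Tonian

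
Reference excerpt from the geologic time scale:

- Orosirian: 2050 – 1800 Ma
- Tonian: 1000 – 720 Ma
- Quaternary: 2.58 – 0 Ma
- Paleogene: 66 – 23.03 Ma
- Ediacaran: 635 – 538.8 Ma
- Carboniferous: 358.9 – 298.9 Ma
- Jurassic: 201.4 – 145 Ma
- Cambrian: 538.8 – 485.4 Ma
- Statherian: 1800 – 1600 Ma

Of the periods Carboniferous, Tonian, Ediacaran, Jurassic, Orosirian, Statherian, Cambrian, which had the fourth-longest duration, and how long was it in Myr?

Ediacaran, 96.2 million years

Durations: Carboniferous 60; Tonian 280; Ediacaran 96.2; Jurassic 56.4; Orosirian 250; Statherian 200; Cambrian 53.4 Myr.
Sorted longest-first: Tonian (280), Orosirian (250), Statherian (200), Ediacaran (96.2), Carboniferous (60), Jurassic (56.4), Cambrian (53.4).
The fourth longest is Ediacaran at 96.2 Myr.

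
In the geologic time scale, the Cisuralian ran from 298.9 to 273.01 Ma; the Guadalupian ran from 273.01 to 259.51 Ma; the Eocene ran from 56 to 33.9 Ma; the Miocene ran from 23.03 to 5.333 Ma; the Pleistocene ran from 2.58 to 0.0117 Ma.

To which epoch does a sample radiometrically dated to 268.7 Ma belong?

268.7 Ma lies between 273.01 and 259.51 Ma, so it falls in the Guadalupian.

Guadalupian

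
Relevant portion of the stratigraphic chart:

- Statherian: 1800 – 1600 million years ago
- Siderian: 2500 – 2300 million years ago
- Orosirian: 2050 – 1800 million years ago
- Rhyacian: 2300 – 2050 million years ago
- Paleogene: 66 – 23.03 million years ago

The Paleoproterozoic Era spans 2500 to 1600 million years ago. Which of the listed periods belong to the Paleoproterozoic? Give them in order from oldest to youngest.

Siderian, Rhyacian, Orosirian, Statherian

Periods with both bounds inside 2500–1600 Ma: Siderian (2500–2300), Rhyacian (2300–2050), Orosirian (2050–1800), Statherian (1800–1600).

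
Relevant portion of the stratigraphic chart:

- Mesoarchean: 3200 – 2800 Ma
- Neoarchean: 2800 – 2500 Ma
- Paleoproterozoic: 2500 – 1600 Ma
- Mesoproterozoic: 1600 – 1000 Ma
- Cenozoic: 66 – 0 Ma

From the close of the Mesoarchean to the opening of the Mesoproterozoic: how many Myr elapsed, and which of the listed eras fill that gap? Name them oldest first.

1200 million years; Neoarchean, Paleoproterozoic

End of Mesoarchean = 2800 Ma; start of Mesoproterozoic = 1600 Ma.
Gap = 2800 − 1600 = 1200 Myr.
Eras wholly inside 2800–1600 Ma: Neoarchean (2800–2500), Paleoproterozoic (2500–1600).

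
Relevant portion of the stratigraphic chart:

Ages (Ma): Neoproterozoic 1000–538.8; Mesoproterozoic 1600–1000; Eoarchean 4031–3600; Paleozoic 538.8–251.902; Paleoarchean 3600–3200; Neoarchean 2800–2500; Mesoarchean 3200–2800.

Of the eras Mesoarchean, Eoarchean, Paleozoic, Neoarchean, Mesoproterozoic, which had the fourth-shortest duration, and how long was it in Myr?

Eoarchean, 431 million years

Start − end for each: Mesoarchean 3200 − 2800 = 400; Eoarchean 4031 − 3600 = 431; Paleozoic 538.8 − 251.902 = 286.898; Neoarchean 2800 − 2500 = 300; Mesoproterozoic 1600 − 1000 = 600.
Ranking these from shortest: Paleozoic < Neoarchean < Mesoarchean < Eoarchean < Mesoproterozoic.
Position 4 in that ranking is Eoarchean, which lasted 431 Myr.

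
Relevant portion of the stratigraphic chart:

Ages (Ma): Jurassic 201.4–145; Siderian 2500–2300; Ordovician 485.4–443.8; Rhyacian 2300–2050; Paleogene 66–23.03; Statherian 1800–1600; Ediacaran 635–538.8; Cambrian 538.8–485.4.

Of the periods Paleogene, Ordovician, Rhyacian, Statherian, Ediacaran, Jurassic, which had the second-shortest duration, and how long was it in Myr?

Durations: Paleogene 42.97; Ordovician 41.6; Rhyacian 250; Statherian 200; Ediacaran 96.2; Jurassic 56.4 Myr.
Sorted shortest-first: Ordovician (41.6), Paleogene (42.97), Jurassic (56.4), Ediacaran (96.2), Statherian (200), Rhyacian (250).
The second shortest is Paleogene at 42.97 Myr.

Paleogene, 42.97 million years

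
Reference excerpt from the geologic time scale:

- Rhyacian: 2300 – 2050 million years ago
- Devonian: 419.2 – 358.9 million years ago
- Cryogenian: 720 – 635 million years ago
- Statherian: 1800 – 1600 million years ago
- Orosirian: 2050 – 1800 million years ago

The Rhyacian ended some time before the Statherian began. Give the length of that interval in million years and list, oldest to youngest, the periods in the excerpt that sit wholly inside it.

250 million years; Orosirian

The Rhyacian closes at 2050 Ma and the Statherian opens at 1800 Ma, so the interval is 2050 − 1800 = 250 Myr.
A period fits inside if it starts at or after 2050 Ma and ends at or before 1800 Ma; oldest first that gives Orosirian.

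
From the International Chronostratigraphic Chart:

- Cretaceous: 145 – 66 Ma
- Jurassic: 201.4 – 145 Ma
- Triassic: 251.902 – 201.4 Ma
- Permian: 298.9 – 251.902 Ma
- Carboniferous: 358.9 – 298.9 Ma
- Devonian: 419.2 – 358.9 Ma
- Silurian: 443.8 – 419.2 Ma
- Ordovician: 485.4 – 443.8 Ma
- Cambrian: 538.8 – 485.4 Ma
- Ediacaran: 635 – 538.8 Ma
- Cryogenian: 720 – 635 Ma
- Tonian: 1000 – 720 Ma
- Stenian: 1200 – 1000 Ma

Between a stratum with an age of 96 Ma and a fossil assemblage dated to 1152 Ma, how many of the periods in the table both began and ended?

1152 Ma sits inside the Stenian (1200–1000) and 96 Ma inside the Cretaceous (145–66); neither of those is wholly between the two dates.
The listed periods lying completely between them are Tonian, Cryogenian, Ediacaran, Cambrian, Ordovician, Silurian, Devonian, Carboniferous, Permian, Triassic, Jurassic — 11 in all.

11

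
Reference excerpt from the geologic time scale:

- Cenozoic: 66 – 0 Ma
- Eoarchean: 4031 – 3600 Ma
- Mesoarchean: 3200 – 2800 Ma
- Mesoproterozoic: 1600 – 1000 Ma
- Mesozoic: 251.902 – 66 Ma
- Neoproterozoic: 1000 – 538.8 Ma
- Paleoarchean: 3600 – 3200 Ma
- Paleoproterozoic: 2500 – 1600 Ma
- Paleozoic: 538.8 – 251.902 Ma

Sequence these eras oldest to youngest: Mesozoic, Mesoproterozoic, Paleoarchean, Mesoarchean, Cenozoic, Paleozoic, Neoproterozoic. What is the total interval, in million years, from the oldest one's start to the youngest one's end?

From the excerpt: Mesozoic 251.902–66; Mesoproterozoic 1600–1000; Paleoarchean 3600–3200; Mesoarchean 3200–2800; Cenozoic 66–0; Paleozoic 538.8–251.902; Neoproterozoic 1000–538.8 (Ma).
Larger Ma is earlier, so the oldest is Paleoarchean and the youngest is Cenozoic; oldest to youngest: Paleoarchean, Mesoarchean, Mesoproterozoic, Neoproterozoic, Paleozoic, Mesozoic, Cenozoic.
Oldest start 3600 minus youngest end 0 gives 3600 Myr overall.

Paleoarchean, Mesoarchean, Mesoproterozoic, Neoproterozoic, Paleozoic, Mesozoic, Cenozoic; total span 3600 Myr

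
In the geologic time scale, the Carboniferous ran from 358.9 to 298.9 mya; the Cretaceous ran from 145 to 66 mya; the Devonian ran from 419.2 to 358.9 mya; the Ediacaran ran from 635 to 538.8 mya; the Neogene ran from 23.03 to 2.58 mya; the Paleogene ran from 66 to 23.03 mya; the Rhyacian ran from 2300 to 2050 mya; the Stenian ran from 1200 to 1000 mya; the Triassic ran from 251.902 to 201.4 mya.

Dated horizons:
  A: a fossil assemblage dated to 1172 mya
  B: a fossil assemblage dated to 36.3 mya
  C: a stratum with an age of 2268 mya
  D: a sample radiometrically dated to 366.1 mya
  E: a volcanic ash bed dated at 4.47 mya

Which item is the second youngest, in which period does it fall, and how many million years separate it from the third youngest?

B, in the Paleogene; 329.8 million years to D

Smaller Ma means younger, so youngest first: E 4.47 < B 36.3 < D 366.1 < A 1172 < C 2268.
Counting 2 along gives B (36.3 Ma); the excerpt puts that inside the Paleogene, 66–23.03 Ma.
Next in line is D (366.1 Ma), and 366.1 − 36.3 = 329.8 Myr.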